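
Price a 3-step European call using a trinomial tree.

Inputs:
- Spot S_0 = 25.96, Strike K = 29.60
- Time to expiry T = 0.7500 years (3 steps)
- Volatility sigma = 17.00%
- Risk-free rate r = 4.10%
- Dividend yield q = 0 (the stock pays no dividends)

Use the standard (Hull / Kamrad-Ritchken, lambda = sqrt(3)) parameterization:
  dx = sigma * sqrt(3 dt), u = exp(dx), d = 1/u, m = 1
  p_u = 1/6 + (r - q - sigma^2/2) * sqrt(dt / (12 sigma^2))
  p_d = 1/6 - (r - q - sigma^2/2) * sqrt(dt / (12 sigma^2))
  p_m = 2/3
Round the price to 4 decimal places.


Answer: Price = V(0,0) = 0.5592

Derivation:
dt = T/N = 0.250000; dx = sigma*sqrt(3*dt) = 0.147224
u = exp(dx) = 1.158614; d = 1/u = 0.863100
p_u = 0.189209, p_m = 0.666667, p_d = 0.144125
Discount per step: exp(-r*dt) = 0.989802
Stock lattice S(k, j) with j the centered position index:
  k=0: S(0,+0) = 25.9600
  k=1: S(1,-1) = 22.4061; S(1,+0) = 25.9600; S(1,+1) = 30.0776
  k=2: S(2,-2) = 19.3387; S(2,-1) = 22.4061; S(2,+0) = 25.9600; S(2,+1) = 30.0776; S(2,+2) = 34.8483
  k=3: S(3,-3) = 16.6912; S(3,-2) = 19.3387; S(3,-1) = 22.4061; S(3,+0) = 25.9600; S(3,+1) = 30.0776; S(3,+2) = 34.8483; S(3,+3) = 40.3758
Terminal payoffs V(N, j) = max(S_T - K, 0):
  V(3,-3) = 0.000000; V(3,-2) = 0.000000; V(3,-1) = 0.000000; V(3,+0) = 0.000000; V(3,+1) = 0.477615; V(3,+2) = 5.248341; V(3,+3) = 10.775770
Backward induction: V(k, j) = exp(-r*dt) * [p_u * V(k+1, j+1) + p_m * V(k+1, j) + p_d * V(k+1, j-1)]
  V(2,-2) = exp(-r*dt) * [p_u*0.000000 + p_m*0.000000 + p_d*0.000000] = 0.000000
  V(2,-1) = exp(-r*dt) * [p_u*0.000000 + p_m*0.000000 + p_d*0.000000] = 0.000000
  V(2,+0) = exp(-r*dt) * [p_u*0.477615 + p_m*0.000000 + p_d*0.000000] = 0.089447
  V(2,+1) = exp(-r*dt) * [p_u*5.248341 + p_m*0.477615 + p_d*0.000000] = 1.298069
  V(2,+2) = exp(-r*dt) * [p_u*10.775770 + p_m*5.248341 + p_d*0.477615] = 5.549426
  V(1,-1) = exp(-r*dt) * [p_u*0.089447 + p_m*0.000000 + p_d*0.000000] = 0.016752
  V(1,+0) = exp(-r*dt) * [p_u*1.298069 + p_m*0.089447 + p_d*0.000000] = 0.302125
  V(1,+1) = exp(-r*dt) * [p_u*5.549426 + p_m*1.298069 + p_d*0.089447] = 1.908607
  V(0,+0) = exp(-r*dt) * [p_u*1.908607 + p_m*0.302125 + p_d*0.016752] = 0.559195


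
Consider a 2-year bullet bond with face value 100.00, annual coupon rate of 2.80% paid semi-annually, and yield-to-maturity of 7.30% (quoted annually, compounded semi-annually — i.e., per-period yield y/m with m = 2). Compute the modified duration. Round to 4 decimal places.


Answer: Modified duration = 1.8880

Derivation:
Coupon per period c = face * coupon_rate / m = 1.400000
Periods per year m = 2; per-period yield y/m = 0.036500
Number of cashflows N = 4
Cashflows (t years, CF_t, discount factor 1/(1+y/m)^(m*t), PV):
  t = 0.5000: CF_t = 1.400000, DF = 0.964785, PV = 1.350699
  t = 1.0000: CF_t = 1.400000, DF = 0.930811, PV = 1.303135
  t = 1.5000: CF_t = 1.400000, DF = 0.898033, PV = 1.257246
  t = 2.0000: CF_t = 101.400000, DF = 0.866409, PV = 87.853836
Price P = sum_t PV_t = 91.764916
First compute Macaulay numerator sum_t t * PV_t:
  t * PV_t at t = 0.5000: 0.675350
  t * PV_t at t = 1.0000: 1.303135
  t * PV_t at t = 1.5000: 1.885868
  t * PV_t at t = 2.0000: 175.707672
Macaulay duration D = 179.572025 / 91.764916 = 1.956870
Modified duration = D / (1 + y/m) = 1.956870 / (1 + 0.036500) = 1.887960


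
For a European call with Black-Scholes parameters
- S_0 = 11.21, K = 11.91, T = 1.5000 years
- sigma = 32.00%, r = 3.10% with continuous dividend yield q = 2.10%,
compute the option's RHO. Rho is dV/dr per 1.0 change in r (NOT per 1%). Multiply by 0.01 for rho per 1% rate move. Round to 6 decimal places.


Answer: Rho = 6.436417

Derivation:
d1 = 0.0796794868; d2 = -0.3122388720
phi(d1) = 0.3976778818; exp(-qT) = 0.9689909565; exp(-rT) = 0.9545645606
N(d2) = 0.3774294961
Rho = K*T*exp(-rT)*N(d2) = 11.9100 * 1.5000 * 0.9545645606 * 0.3774294961 = 6.436417


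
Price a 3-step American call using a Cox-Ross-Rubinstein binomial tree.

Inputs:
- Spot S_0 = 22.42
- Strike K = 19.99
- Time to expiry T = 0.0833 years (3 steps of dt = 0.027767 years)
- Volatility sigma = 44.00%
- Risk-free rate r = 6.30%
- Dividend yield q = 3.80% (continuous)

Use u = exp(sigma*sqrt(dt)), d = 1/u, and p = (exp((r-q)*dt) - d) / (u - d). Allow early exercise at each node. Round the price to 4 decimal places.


Answer: Price = V(0,0) = 2.7329

Derivation:
dt = T/N = 0.027767
u = exp(sigma*sqrt(dt)) = 1.076073; d = 1/u = 0.929305
p = (exp((r-q)*dt) - d) / (u - d) = 0.486410
Discount per step: exp(-r*dt) = 0.998252
Stock lattice S(k, i) with i counting down-moves:
  k=0: S(0,0) = 22.4200
  k=1: S(1,0) = 24.1256; S(1,1) = 20.8350
  k=2: S(2,0) = 25.9609; S(2,1) = 22.4200; S(2,2) = 19.3621
  k=3: S(3,0) = 27.9358; S(3,1) = 24.1256; S(3,2) = 20.8350; S(3,3) = 17.9933
Terminal payoffs V(N, i) = max(S_T - K, 0):
  V(3,0) = 7.945811; V(3,1) = 4.135565; V(3,2) = 0.845010; V(3,3) = 0.000000
Backward induction: V(k, i) = exp(-r*dt) * [p * V(k+1, i) + (1-p) * V(k+1, i+1)]; then take max(V_cont, immediate exercise) for American.
  V(2,0) = exp(-r*dt) * [p*7.945811 + (1-p)*4.135565] = 5.978439; exercise = 5.970879; V(2,0) = max -> 5.978439
  V(2,1) = exp(-r*dt) * [p*4.135565 + (1-p)*0.845010] = 2.441294; exercise = 2.430000; V(2,1) = max -> 2.441294
  V(2,2) = exp(-r*dt) * [p*0.845010 + (1-p)*0.000000] = 0.410303; exercise = 0.000000; V(2,2) = max -> 0.410303
  V(1,0) = exp(-r*dt) * [p*5.978439 + (1-p)*2.441294] = 4.154523; exercise = 4.135565; V(1,0) = max -> 4.154523
  V(1,1) = exp(-r*dt) * [p*2.441294 + (1-p)*0.410303] = 1.395753; exercise = 0.845010; V(1,1) = max -> 1.395753
  V(0,0) = exp(-r*dt) * [p*4.154523 + (1-p)*1.395753] = 2.732861; exercise = 2.430000; V(0,0) = max -> 2.732861


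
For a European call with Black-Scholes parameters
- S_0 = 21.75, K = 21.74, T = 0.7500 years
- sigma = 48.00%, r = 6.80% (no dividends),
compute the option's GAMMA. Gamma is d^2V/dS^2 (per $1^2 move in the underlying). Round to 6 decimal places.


Answer: Gamma = 0.041763

Derivation:
d1 = 0.3316393184; d2 = -0.0840528754
phi(d1) = 0.3775958437; exp(-qT) = 1.0000000000; exp(-rT) = 0.9502786705
Gamma = exp(-qT) * phi(d1) / (S * sigma * sqrt(T)) = 1.0000000000 * 0.3775958437 / (21.7500 * 0.4800 * 0.8660254038) = 0.041763


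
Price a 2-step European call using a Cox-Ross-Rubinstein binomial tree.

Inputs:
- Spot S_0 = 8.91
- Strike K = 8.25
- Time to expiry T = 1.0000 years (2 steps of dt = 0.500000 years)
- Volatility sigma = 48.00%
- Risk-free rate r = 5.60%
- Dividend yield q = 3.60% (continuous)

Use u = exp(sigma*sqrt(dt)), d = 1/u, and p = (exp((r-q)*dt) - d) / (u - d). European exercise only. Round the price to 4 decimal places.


Answer: Price = V(0,0) = 1.9384

Derivation:
dt = T/N = 0.500000
u = exp(sigma*sqrt(dt)) = 1.404121; d = 1/u = 0.712189
p = (exp((r-q)*dt) - d) / (u - d) = 0.430477
Discount per step: exp(-r*dt) = 0.972388
Stock lattice S(k, i) with i counting down-moves:
  k=0: S(0,0) = 8.9100
  k=1: S(1,0) = 12.5107; S(1,1) = 6.3456
  k=2: S(2,0) = 17.5666; S(2,1) = 8.9100; S(2,2) = 4.5193
Terminal payoffs V(N, i) = max(S_T - K, 0):
  V(2,0) = 9.316554; V(2,1) = 0.660000; V(2,2) = 0.000000
Backward induction: V(k, i) = exp(-r*dt) * [p * V(k+1, i) + (1-p) * V(k+1, i+1)].
  V(1,0) = exp(-r*dt) * [p*9.316554 + (1-p)*0.660000] = 4.265333
  V(1,1) = exp(-r*dt) * [p*0.660000 + (1-p)*0.000000] = 0.276270
  V(0,0) = exp(-r*dt) * [p*4.265333 + (1-p)*0.276270] = 1.938428


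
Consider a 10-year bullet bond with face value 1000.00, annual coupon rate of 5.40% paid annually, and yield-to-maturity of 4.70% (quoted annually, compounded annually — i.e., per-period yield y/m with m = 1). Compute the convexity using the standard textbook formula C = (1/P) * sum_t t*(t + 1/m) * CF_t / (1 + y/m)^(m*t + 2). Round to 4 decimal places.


Coupon per period c = face * coupon_rate / m = 54.000000
Periods per year m = 1; per-period yield y/m = 0.047000
Number of cashflows N = 10
Cashflows (t years, CF_t, discount factor 1/(1+y/m)^(m*t), PV):
  t = 1.0000: CF_t = 54.000000, DF = 0.955110, PV = 51.575931
  t = 2.0000: CF_t = 54.000000, DF = 0.912235, PV = 49.260679
  t = 3.0000: CF_t = 54.000000, DF = 0.871284, PV = 47.049359
  t = 4.0000: CF_t = 54.000000, DF = 0.832172, PV = 44.937306
  t = 5.0000: CF_t = 54.000000, DF = 0.794816, PV = 42.920063
  t = 6.0000: CF_t = 54.000000, DF = 0.759137, PV = 40.993374
  t = 7.0000: CF_t = 54.000000, DF = 0.725059, PV = 39.153175
  t = 8.0000: CF_t = 54.000000, DF = 0.692511, PV = 37.395583
  t = 9.0000: CF_t = 54.000000, DF = 0.661424, PV = 35.716889
  t = 10.0000: CF_t = 1054.000000, DF = 0.631732, PV = 665.845998
Price P = sum_t PV_t = 1054.848359
Convexity numerator sum_t t*(t + 1/m) * CF_t / (1+y/m)^(m*t + 2):
  t = 1.0000: term = 94.098719
  t = 2.0000: term = 269.623836
  t = 3.0000: term = 515.040757
  t = 4.0000: term = 819.867489
  t = 5.0000: term = 1174.595257
  t = 6.0000: term = 1570.614479
  t = 7.0000: term = 2000.145787
  t = 8.0000: term = 2456.175751
  t = 9.0000: term = 2932.397029
  t = 10.0000: term = 66814.868175
Convexity = (1/P) * sum = 78647.427279 / 1054.848359 = 74.558041

Answer: Convexity = 74.5580


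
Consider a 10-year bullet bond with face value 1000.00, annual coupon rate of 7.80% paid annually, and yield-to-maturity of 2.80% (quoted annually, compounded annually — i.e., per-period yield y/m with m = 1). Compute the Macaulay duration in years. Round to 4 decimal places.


Answer: Macaulay duration = 7.7791 years

Derivation:
Coupon per period c = face * coupon_rate / m = 78.000000
Periods per year m = 1; per-period yield y/m = 0.028000
Number of cashflows N = 10
Cashflows (t years, CF_t, discount factor 1/(1+y/m)^(m*t), PV):
  t = 1.0000: CF_t = 78.000000, DF = 0.972763, PV = 75.875486
  t = 2.0000: CF_t = 78.000000, DF = 0.946267, PV = 73.808839
  t = 3.0000: CF_t = 78.000000, DF = 0.920493, PV = 71.798481
  t = 4.0000: CF_t = 78.000000, DF = 0.895422, PV = 69.842881
  t = 5.0000: CF_t = 78.000000, DF = 0.871033, PV = 67.940545
  t = 6.0000: CF_t = 78.000000, DF = 0.847308, PV = 66.090025
  t = 7.0000: CF_t = 78.000000, DF = 0.824230, PV = 64.289907
  t = 8.0000: CF_t = 78.000000, DF = 0.801780, PV = 62.538820
  t = 9.0000: CF_t = 78.000000, DF = 0.779941, PV = 60.835428
  t = 10.0000: CF_t = 1078.000000, DF = 0.758698, PV = 817.876282
Price P = sum_t PV_t = 1430.896696
Macaulay numerator sum_t t * PV_t:
  t * PV_t at t = 1.0000: 75.875486
  t * PV_t at t = 2.0000: 147.617678
  t * PV_t at t = 3.0000: 215.395444
  t * PV_t at t = 4.0000: 279.371523
  t * PV_t at t = 5.0000: 339.702727
  t * PV_t at t = 6.0000: 396.540149
  t * PV_t at t = 7.0000: 450.029352
  t * PV_t at t = 8.0000: 500.310563
  t * PV_t at t = 9.0000: 547.518856
  t * PV_t at t = 10.0000: 8178.762824
Macaulay duration D = (sum_t t * PV_t) / P = 11131.124602 / 1430.896696 = 7.779125


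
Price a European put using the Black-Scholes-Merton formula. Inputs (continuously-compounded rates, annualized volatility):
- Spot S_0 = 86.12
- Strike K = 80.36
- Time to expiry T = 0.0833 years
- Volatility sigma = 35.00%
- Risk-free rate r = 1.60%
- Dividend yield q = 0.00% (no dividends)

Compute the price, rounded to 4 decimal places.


d1 = (ln(S/K) + (r - q + 0.5*sigma^2) * T) / (sigma * sqrt(T)) = 0.74899018
d2 = d1 - sigma * sqrt(T) = 0.64797409
exp(-rT) = 0.99866809; exp(-qT) = 1.00000000
P = K * exp(-rT) * N(-d2) - S_0 * exp(-qT) * N(-d1)
N(-d1) = 0.22693156; N(-d2) = 0.25850085
P = 80.3600 * 0.99866809 * 0.25850085 - 86.1200 * 1.00000000 * 0.22693156 = 1.2021

Answer: Price = 1.2021


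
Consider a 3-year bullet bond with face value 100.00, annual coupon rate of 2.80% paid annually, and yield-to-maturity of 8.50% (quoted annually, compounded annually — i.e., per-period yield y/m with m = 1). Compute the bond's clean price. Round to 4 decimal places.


Answer: Price = 85.4421

Derivation:
Coupon per period c = face * coupon_rate / m = 2.800000
Periods per year m = 1; per-period yield y/m = 0.085000
Number of cashflows N = 3
Cashflows (t years, CF_t, discount factor 1/(1+y/m)^(m*t), PV):
  t = 1.0000: CF_t = 2.800000, DF = 0.921659, PV = 2.580645
  t = 2.0000: CF_t = 2.800000, DF = 0.849455, PV = 2.378475
  t = 3.0000: CF_t = 102.800000, DF = 0.782908, PV = 80.482953
Price P = sum_t PV_t = 85.442072


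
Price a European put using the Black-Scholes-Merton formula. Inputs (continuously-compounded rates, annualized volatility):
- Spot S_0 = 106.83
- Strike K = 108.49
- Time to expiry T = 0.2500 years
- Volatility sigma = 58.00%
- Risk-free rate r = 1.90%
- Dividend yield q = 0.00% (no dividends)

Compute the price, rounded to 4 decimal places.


Answer: Price = 12.9637

Derivation:
d1 = (ln(S/K) + (r - q + 0.5*sigma^2) * T) / (sigma * sqrt(T)) = 0.10820960
d2 = d1 - sigma * sqrt(T) = -0.18179040
exp(-rT) = 0.99526126; exp(-qT) = 1.00000000
P = K * exp(-rT) * N(-d2) - S_0 * exp(-qT) * N(-d1)
N(-d1) = 0.45691472; N(-d2) = 0.57212639
P = 108.4900 * 0.99526126 * 0.57212639 - 106.8300 * 1.00000000 * 0.45691472 = 12.9637


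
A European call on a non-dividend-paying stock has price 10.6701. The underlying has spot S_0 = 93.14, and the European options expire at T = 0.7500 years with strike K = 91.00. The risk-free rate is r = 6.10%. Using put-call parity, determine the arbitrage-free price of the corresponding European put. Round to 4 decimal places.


Answer: Put price = 4.4606

Derivation:
Put-call parity: C - P = S_0 * exp(-qT) - K * exp(-rT).
S_0 * exp(-qT) = 93.1400 * 1.00000000 = 93.14000000
K * exp(-rT) = 91.0000 * 0.95528075 = 86.93054848
P = C - S*exp(-qT) + K*exp(-rT)
P = 10.6701 - 93.14000000 + 86.93054848 = 4.4606


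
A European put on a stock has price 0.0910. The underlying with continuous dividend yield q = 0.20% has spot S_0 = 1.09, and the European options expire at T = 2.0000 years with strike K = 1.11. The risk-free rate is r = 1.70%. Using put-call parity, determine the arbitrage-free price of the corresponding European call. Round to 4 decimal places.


Answer: Call price = 0.1038

Derivation:
Put-call parity: C - P = S_0 * exp(-qT) - K * exp(-rT).
S_0 * exp(-qT) = 1.0900 * 0.99600799 = 1.08564871
K * exp(-rT) = 1.1100 * 0.96657150 = 1.07289437
C = P + S*exp(-qT) - K*exp(-rT)
C = 0.0910 + 1.08564871 - 1.07289437 = 0.1038


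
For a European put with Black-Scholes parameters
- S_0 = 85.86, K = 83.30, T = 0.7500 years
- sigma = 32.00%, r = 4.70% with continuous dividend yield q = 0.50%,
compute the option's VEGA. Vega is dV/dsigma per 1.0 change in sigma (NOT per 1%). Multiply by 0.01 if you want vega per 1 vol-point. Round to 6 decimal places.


Answer: Vega = 27.684243

Derivation:
d1 = 0.3614555978; d2 = 0.0843274686
phi(d1) = 0.3737143259; exp(-qT) = 0.9962570225; exp(-rT) = 0.9653640451
Vega = S * exp(-qT) * phi(d1) * sqrt(T) = 85.8600 * 0.9962570225 * 0.3737143259 * 0.8660254038 = 27.684243


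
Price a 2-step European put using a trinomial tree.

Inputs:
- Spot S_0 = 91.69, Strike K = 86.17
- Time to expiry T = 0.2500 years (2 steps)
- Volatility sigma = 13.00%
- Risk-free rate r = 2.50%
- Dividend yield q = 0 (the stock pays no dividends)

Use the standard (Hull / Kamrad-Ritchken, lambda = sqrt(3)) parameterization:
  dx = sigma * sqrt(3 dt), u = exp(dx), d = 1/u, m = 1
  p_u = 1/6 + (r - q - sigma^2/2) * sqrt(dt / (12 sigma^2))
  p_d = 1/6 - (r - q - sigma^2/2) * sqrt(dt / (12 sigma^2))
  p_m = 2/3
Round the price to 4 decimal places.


dt = T/N = 0.125000; dx = sigma*sqrt(3*dt) = 0.079608
u = exp(dx) = 1.082863; d = 1/u = 0.923478
p_u = 0.179660, p_m = 0.666667, p_d = 0.153673
Discount per step: exp(-r*dt) = 0.996880
Stock lattice S(k, j) with j the centered position index:
  k=0: S(0,+0) = 91.6900
  k=1: S(1,-1) = 84.6737; S(1,+0) = 91.6900; S(1,+1) = 99.2877
  k=2: S(2,-2) = 78.1943; S(2,-1) = 84.6737; S(2,+0) = 91.6900; S(2,+1) = 99.2877; S(2,+2) = 107.5150
Terminal payoffs V(N, j) = max(K - S_T, 0):
  V(2,-2) = 7.975721; V(2,-1) = 1.496312; V(2,+0) = 0.000000; V(2,+1) = 0.000000; V(2,+2) = 0.000000
Backward induction: V(k, j) = exp(-r*dt) * [p_u * V(k+1, j+1) + p_m * V(k+1, j) + p_d * V(k+1, j-1)]
  V(1,-1) = exp(-r*dt) * [p_u*0.000000 + p_m*1.496312 + p_d*7.975721] = 2.216261
  V(1,+0) = exp(-r*dt) * [p_u*0.000000 + p_m*0.000000 + p_d*1.496312] = 0.229226
  V(1,+1) = exp(-r*dt) * [p_u*0.000000 + p_m*0.000000 + p_d*0.000000] = 0.000000
  V(0,+0) = exp(-r*dt) * [p_u*0.000000 + p_m*0.229226 + p_d*2.216261] = 0.491858

Answer: Price = V(0,0) = 0.4919


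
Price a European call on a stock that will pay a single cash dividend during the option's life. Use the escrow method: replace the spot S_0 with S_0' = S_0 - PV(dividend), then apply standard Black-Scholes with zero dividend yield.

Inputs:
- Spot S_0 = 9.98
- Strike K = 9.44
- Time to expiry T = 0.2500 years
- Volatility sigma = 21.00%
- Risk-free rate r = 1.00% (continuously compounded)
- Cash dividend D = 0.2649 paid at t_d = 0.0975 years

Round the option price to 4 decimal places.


Answer: Price = 0.5676

Derivation:
PV(D) = D * exp(-r * t_d) = 0.2649 * 0.99902548 = 0.26464185
S_0' = S_0 - PV(D) = 9.9800 - 0.26464185 = 9.71535815
d1 = (ln(S_0'/K) + (r + sigma^2/2)*T) / (sigma*sqrt(T)) = 0.35013779
d2 = d1 - sigma*sqrt(T) = 0.24513779
exp(-rT) = 0.99750312
N(d1) = 0.63688235; N(d2) = 0.59682513
C = S_0' * N(d1) - K * exp(-rT) * N(d2) = 9.71535815 * 0.63688235 - 9.4400 * 0.99750312 * 0.59682513 = 0.5676


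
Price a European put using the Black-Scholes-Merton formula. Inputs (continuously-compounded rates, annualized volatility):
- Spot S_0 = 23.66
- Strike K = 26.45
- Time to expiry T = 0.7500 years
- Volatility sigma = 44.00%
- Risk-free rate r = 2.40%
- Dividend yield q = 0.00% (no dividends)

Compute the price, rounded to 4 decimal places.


Answer: Price = 5.0201

Derivation:
d1 = (ln(S/K) + (r - q + 0.5*sigma^2) * T) / (sigma * sqrt(T)) = -0.05477033
d2 = d1 - sigma * sqrt(T) = -0.43582151
exp(-rT) = 0.98216103; exp(-qT) = 1.00000000
P = K * exp(-rT) * N(-d2) - S_0 * exp(-qT) * N(-d1)
N(-d1) = 0.52183928; N(-d2) = 0.66851688
P = 26.4500 * 0.98216103 * 0.66851688 - 23.6600 * 1.00000000 * 0.52183928 = 5.0201


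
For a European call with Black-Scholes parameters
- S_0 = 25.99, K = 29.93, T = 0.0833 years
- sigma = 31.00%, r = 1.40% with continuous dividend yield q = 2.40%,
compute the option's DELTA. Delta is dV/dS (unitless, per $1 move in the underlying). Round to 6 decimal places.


Answer: Delta = 0.061394

Derivation:
d1 = -1.5421678931; d2 = -1.6316392852
phi(d1) = 0.1214710351; exp(-qT) = 0.9980027971; exp(-rT) = 0.9988344797
N(d1) = 0.0615164000
Delta = exp(-qT) * N(d1) = 0.9980027971 * 0.0615164000 = 0.061394


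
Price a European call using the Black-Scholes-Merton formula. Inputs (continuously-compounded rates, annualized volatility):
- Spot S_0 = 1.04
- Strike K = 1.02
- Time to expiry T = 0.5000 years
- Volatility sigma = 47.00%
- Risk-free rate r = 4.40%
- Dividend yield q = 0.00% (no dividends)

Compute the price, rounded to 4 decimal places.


d1 = (ln(S/K) + (r - q + 0.5*sigma^2) * T) / (sigma * sqrt(T)) = 0.29079567
d2 = d1 - sigma * sqrt(T) = -0.04154452
exp(-rT) = 0.97824024; exp(-qT) = 1.00000000
C = S_0 * exp(-qT) * N(d1) - K * exp(-rT) * N(d2)
N(d1) = 0.61439620; N(d2) = 0.48343090
C = 1.0400 * 1.00000000 * 0.61439620 - 1.0200 * 0.97824024 * 0.48343090 = 0.1566

Answer: Price = 0.1566


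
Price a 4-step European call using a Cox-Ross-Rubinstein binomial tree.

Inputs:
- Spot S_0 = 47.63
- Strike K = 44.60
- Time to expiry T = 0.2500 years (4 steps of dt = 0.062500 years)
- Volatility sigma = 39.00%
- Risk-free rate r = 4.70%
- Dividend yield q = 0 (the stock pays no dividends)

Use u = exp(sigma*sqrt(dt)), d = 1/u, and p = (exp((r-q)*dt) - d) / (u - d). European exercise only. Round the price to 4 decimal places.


dt = T/N = 0.062500
u = exp(sigma*sqrt(dt)) = 1.102411; d = 1/u = 0.907102
p = (exp((r-q)*dt) - d) / (u - d) = 0.490707
Discount per step: exp(-r*dt) = 0.997067
Stock lattice S(k, i) with i counting down-moves:
  k=0: S(0,0) = 47.6300
  k=1: S(1,0) = 52.5079; S(1,1) = 43.2053
  k=2: S(2,0) = 57.8853; S(2,1) = 47.6300; S(2,2) = 39.1916
  k=3: S(3,0) = 63.8134; S(3,1) = 52.5079; S(3,2) = 43.2053; S(3,3) = 35.5508
  k=4: S(4,0) = 70.3486; S(4,1) = 57.8853; S(4,2) = 47.6300; S(4,3) = 39.1916; S(4,4) = 32.2482
Terminal payoffs V(N, i) = max(S_T - K, 0):
  V(4,0) = 25.748595; V(4,1) = 13.285262; V(4,2) = 3.030000; V(4,3) = 0.000000; V(4,4) = 0.000000
Backward induction: V(k, i) = exp(-r*dt) * [p * V(k+1, i) + (1-p) * V(k+1, i+1)].
  V(3,0) = exp(-r*dt) * [p*25.748595 + (1-p)*13.285262] = 19.344196
  V(3,1) = exp(-r*dt) * [p*13.285262 + (1-p)*3.030000] = 8.038677
  V(3,2) = exp(-r*dt) * [p*3.030000 + (1-p)*0.000000] = 1.482480
  V(3,3) = exp(-r*dt) * [p*0.000000 + (1-p)*0.000000] = 0.000000
  V(2,0) = exp(-r*dt) * [p*19.344196 + (1-p)*8.038677] = 13.546519
  V(2,1) = exp(-r*dt) * [p*8.038677 + (1-p)*1.482480] = 4.685865
  V(2,2) = exp(-r*dt) * [p*1.482480 + (1-p)*0.000000] = 0.725329
  V(1,0) = exp(-r*dt) * [p*13.546519 + (1-p)*4.685865] = 9.007349
  V(1,1) = exp(-r*dt) * [p*4.685865 + (1-p)*0.725329] = 2.660962
  V(0,0) = exp(-r*dt) * [p*9.007349 + (1-p)*2.660962] = 5.758237

Answer: Price = V(0,0) = 5.7582


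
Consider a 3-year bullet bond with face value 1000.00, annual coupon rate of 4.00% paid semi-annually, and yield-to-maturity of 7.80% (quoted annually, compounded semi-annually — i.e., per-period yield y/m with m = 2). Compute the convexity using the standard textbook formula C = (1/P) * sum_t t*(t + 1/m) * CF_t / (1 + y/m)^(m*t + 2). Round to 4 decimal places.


Answer: Convexity = 9.0710

Derivation:
Coupon per period c = face * coupon_rate / m = 20.000000
Periods per year m = 2; per-period yield y/m = 0.039000
Number of cashflows N = 6
Cashflows (t years, CF_t, discount factor 1/(1+y/m)^(m*t), PV):
  t = 0.5000: CF_t = 20.000000, DF = 0.962464, PV = 19.249278
  t = 1.0000: CF_t = 20.000000, DF = 0.926337, PV = 18.526735
  t = 1.5000: CF_t = 20.000000, DF = 0.891566, PV = 17.831314
  t = 2.0000: CF_t = 20.000000, DF = 0.858100, PV = 17.161996
  t = 2.5000: CF_t = 20.000000, DF = 0.825890, PV = 16.517802
  t = 3.0000: CF_t = 1020.000000, DF = 0.794889, PV = 810.787205
Price P = sum_t PV_t = 900.074331
Convexity numerator sum_t t*(t + 1/m) * CF_t / (1+y/m)^(m*t + 2):
  t = 0.5000: term = 8.915657
  t = 1.0000: term = 25.742995
  t = 1.5000: term = 49.553406
  t = 2.0000: term = 79.488942
  t = 2.5000: term = 114.757856
  t = 3.0000: term = 7886.151035
Convexity = (1/P) * sum = 8164.609890 / 900.074331 = 9.071040


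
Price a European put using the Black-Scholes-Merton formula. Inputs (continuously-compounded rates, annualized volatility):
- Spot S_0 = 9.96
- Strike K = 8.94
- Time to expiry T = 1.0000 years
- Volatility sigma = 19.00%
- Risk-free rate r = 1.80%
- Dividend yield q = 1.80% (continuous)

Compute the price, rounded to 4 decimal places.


Answer: Price = 0.3117

Derivation:
d1 = (ln(S/K) + (r - q + 0.5*sigma^2) * T) / (sigma * sqrt(T)) = 0.66363938
d2 = d1 - sigma * sqrt(T) = 0.47363938
exp(-rT) = 0.98216103; exp(-qT) = 0.98216103
P = K * exp(-rT) * N(-d2) - S_0 * exp(-qT) * N(-d1)
N(-d1) = 0.25346057; N(-d2) = 0.31787854
P = 8.9400 * 0.98216103 * 0.31787854 - 9.9600 * 0.98216103 * 0.25346057 = 0.3117


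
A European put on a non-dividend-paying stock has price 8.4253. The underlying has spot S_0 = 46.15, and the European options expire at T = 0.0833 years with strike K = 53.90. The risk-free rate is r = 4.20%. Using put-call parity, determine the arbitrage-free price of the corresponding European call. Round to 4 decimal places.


Put-call parity: C - P = S_0 * exp(-qT) - K * exp(-rT).
S_0 * exp(-qT) = 46.1500 * 1.00000000 = 46.15000000
K * exp(-rT) = 53.9000 * 0.99650751 = 53.71175495
C = P + S*exp(-qT) - K*exp(-rT)
C = 8.4253 + 46.15000000 - 53.71175495 = 0.8635

Answer: Call price = 0.8635


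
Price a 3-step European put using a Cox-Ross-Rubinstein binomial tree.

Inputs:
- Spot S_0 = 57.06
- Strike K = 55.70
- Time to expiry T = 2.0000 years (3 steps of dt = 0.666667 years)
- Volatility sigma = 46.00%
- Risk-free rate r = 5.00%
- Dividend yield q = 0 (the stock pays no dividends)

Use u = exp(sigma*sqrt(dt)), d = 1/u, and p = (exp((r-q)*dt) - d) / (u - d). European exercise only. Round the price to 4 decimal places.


dt = T/N = 0.666667
u = exp(sigma*sqrt(dt)) = 1.455848; d = 1/u = 0.686885
p = (exp((r-q)*dt) - d) / (u - d) = 0.451270
Discount per step: exp(-r*dt) = 0.967216
Stock lattice S(k, i) with i counting down-moves:
  k=0: S(0,0) = 57.0600
  k=1: S(1,0) = 83.0707; S(1,1) = 39.1937
  k=2: S(2,0) = 120.9383; S(2,1) = 57.0600; S(2,2) = 26.9215
  k=3: S(3,0) = 176.0677; S(3,1) = 83.0707; S(3,2) = 39.1937; S(3,3) = 18.4920
Terminal payoffs V(N, i) = max(K - S_T, 0):
  V(3,0) = 0.000000; V(3,1) = 0.000000; V(3,2) = 16.506343; V(3,3) = 37.208003
Backward induction: V(k, i) = exp(-r*dt) * [p * V(k+1, i) + (1-p) * V(k+1, i+1)].
  V(2,0) = exp(-r*dt) * [p*0.000000 + (1-p)*0.000000] = 0.000000
  V(2,1) = exp(-r*dt) * [p*0.000000 + (1-p)*16.506343] = 8.760579
  V(2,2) = exp(-r*dt) * [p*16.506343 + (1-p)*37.208003] = 26.952403
  V(1,0) = exp(-r*dt) * [p*0.000000 + (1-p)*8.760579] = 4.649591
  V(1,1) = exp(-r*dt) * [p*8.760579 + (1-p)*26.952403] = 18.128504
  V(0,0) = exp(-r*dt) * [p*4.649591 + (1-p)*18.128504] = 11.650960

Answer: Price = V(0,0) = 11.6510


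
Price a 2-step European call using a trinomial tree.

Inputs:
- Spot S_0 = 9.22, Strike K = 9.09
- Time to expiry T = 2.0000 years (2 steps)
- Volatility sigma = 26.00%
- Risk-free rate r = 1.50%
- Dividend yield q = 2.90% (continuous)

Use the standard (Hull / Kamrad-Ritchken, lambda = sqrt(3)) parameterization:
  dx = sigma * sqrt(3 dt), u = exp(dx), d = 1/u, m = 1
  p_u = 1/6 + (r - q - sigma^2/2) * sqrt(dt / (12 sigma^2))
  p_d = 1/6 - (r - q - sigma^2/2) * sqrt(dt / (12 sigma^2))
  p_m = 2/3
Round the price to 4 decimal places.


dt = T/N = 1.000000; dx = sigma*sqrt(3*dt) = 0.450333
u = exp(dx) = 1.568835; d = 1/u = 0.637416
p_u = 0.113595, p_m = 0.666667, p_d = 0.219738
Discount per step: exp(-r*dt) = 0.985112
Stock lattice S(k, j) with j the centered position index:
  k=0: S(0,+0) = 9.2200
  k=1: S(1,-1) = 5.8770; S(1,+0) = 9.2200; S(1,+1) = 14.4647
  k=2: S(2,-2) = 3.7461; S(2,-1) = 5.8770; S(2,+0) = 9.2200; S(2,+1) = 14.4647; S(2,+2) = 22.6927
Terminal payoffs V(N, j) = max(S_T - K, 0):
  V(2,-2) = 0.000000; V(2,-1) = 0.000000; V(2,+0) = 0.130000; V(2,+1) = 5.374657; V(2,+2) = 13.602658
Backward induction: V(k, j) = exp(-r*dt) * [p_u * V(k+1, j+1) + p_m * V(k+1, j) + p_d * V(k+1, j-1)]
  V(1,-1) = exp(-r*dt) * [p_u*0.130000 + p_m*0.000000 + p_d*0.000000] = 0.014547
  V(1,+0) = exp(-r*dt) * [p_u*5.374657 + p_m*0.130000 + p_d*0.000000] = 0.686820
  V(1,+1) = exp(-r*dt) * [p_u*13.602658 + p_m*5.374657 + p_d*0.130000] = 5.080087
  V(0,+0) = exp(-r*dt) * [p_u*5.080087 + p_m*0.686820 + p_d*0.014547] = 1.022692

Answer: Price = V(0,0) = 1.0227


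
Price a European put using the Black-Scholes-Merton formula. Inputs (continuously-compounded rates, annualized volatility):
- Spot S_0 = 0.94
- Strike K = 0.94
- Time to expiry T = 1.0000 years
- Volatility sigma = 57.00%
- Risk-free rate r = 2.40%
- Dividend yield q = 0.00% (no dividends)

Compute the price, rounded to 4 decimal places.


Answer: Price = 0.1974

Derivation:
d1 = (ln(S/K) + (r - q + 0.5*sigma^2) * T) / (sigma * sqrt(T)) = 0.32710526
d2 = d1 - sigma * sqrt(T) = -0.24289474
exp(-rT) = 0.97628571; exp(-qT) = 1.00000000
P = K * exp(-rT) * N(-d2) - S_0 * exp(-qT) * N(-d1)
N(-d1) = 0.37179414; N(-d2) = 0.59595653
P = 0.9400 * 0.97628571 * 0.59595653 - 0.9400 * 1.00000000 * 0.37179414 = 0.1974


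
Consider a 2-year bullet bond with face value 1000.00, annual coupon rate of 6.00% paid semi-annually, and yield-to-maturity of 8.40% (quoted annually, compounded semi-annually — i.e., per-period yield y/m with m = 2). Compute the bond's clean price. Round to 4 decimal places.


Coupon per period c = face * coupon_rate / m = 30.000000
Periods per year m = 2; per-period yield y/m = 0.042000
Number of cashflows N = 4
Cashflows (t years, CF_t, discount factor 1/(1+y/m)^(m*t), PV):
  t = 0.5000: CF_t = 30.000000, DF = 0.959693, PV = 28.790787
  t = 1.0000: CF_t = 30.000000, DF = 0.921010, PV = 27.630314
  t = 1.5000: CF_t = 30.000000, DF = 0.883887, PV = 26.516616
  t = 2.0000: CF_t = 1030.000000, DF = 0.848260, PV = 873.708074
Price P = sum_t PV_t = 956.645790

Answer: Price = 956.6458


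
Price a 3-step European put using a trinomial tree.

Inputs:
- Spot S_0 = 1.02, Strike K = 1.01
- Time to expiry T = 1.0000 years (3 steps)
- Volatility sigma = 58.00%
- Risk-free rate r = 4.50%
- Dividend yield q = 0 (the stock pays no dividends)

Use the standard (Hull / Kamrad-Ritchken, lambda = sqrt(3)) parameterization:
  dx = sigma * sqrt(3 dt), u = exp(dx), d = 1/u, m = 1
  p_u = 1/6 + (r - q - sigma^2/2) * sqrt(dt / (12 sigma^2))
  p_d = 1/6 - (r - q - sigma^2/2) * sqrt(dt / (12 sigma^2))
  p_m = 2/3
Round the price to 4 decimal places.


dt = T/N = 0.333333; dx = sigma*sqrt(3*dt) = 0.580000
u = exp(dx) = 1.786038; d = 1/u = 0.559898
p_u = 0.131264, p_m = 0.666667, p_d = 0.202069
Discount per step: exp(-r*dt) = 0.985112
Stock lattice S(k, j) with j the centered position index:
  k=0: S(0,+0) = 1.0200
  k=1: S(1,-1) = 0.5711; S(1,+0) = 1.0200; S(1,+1) = 1.8218
  k=2: S(2,-2) = 0.3198; S(2,-1) = 0.5711; S(2,+0) = 1.0200; S(2,+1) = 1.8218; S(2,+2) = 3.2537
  k=3: S(3,-3) = 0.1790; S(3,-2) = 0.3198; S(3,-1) = 0.5711; S(3,+0) = 1.0200; S(3,+1) = 1.8218; S(3,+2) = 3.2537; S(3,+3) = 5.8113
Terminal payoffs V(N, j) = max(K - S_T, 0):
  V(3,-3) = 0.830969; V(3,-2) = 0.690244; V(3,-1) = 0.438904; V(3,+0) = 0.000000; V(3,+1) = 0.000000; V(3,+2) = 0.000000; V(3,+3) = 0.000000
Backward induction: V(k, j) = exp(-r*dt) * [p_u * V(k+1, j+1) + p_m * V(k+1, j) + p_d * V(k+1, j-1)]
  V(2,-2) = exp(-r*dt) * [p_u*0.438904 + p_m*0.690244 + p_d*0.830969] = 0.675480
  V(2,-1) = exp(-r*dt) * [p_u*0.000000 + p_m*0.438904 + p_d*0.690244] = 0.425647
  V(2,+0) = exp(-r*dt) * [p_u*0.000000 + p_m*0.000000 + p_d*0.438904] = 0.087368
  V(2,+1) = exp(-r*dt) * [p_u*0.000000 + p_m*0.000000 + p_d*0.000000] = 0.000000
  V(2,+2) = exp(-r*dt) * [p_u*0.000000 + p_m*0.000000 + p_d*0.000000] = 0.000000
  V(1,-1) = exp(-r*dt) * [p_u*0.087368 + p_m*0.425647 + p_d*0.675480] = 0.425299
  V(1,+0) = exp(-r*dt) * [p_u*0.000000 + p_m*0.087368 + p_d*0.425647] = 0.142108
  V(1,+1) = exp(-r*dt) * [p_u*0.000000 + p_m*0.000000 + p_d*0.087368] = 0.017392
  V(0,+0) = exp(-r*dt) * [p_u*0.017392 + p_m*0.142108 + p_d*0.425299] = 0.180237

Answer: Price = V(0,0) = 0.1802


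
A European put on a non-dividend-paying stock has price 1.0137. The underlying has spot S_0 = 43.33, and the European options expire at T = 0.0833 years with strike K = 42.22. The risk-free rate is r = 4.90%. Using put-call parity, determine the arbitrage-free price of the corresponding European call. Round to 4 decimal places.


Answer: Call price = 2.2957

Derivation:
Put-call parity: C - P = S_0 * exp(-qT) - K * exp(-rT).
S_0 * exp(-qT) = 43.3300 * 1.00000000 = 43.33000000
K * exp(-rT) = 42.2200 * 0.99592662 = 42.04802185
C = P + S*exp(-qT) - K*exp(-rT)
C = 1.0137 + 43.33000000 - 42.04802185 = 2.2957


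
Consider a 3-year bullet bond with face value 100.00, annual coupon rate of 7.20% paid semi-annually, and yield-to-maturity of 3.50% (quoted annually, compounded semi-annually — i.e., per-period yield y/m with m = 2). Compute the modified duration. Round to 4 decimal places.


Coupon per period c = face * coupon_rate / m = 3.600000
Periods per year m = 2; per-period yield y/m = 0.017500
Number of cashflows N = 6
Cashflows (t years, CF_t, discount factor 1/(1+y/m)^(m*t), PV):
  t = 0.5000: CF_t = 3.600000, DF = 0.982801, PV = 3.538084
  t = 1.0000: CF_t = 3.600000, DF = 0.965898, PV = 3.477232
  t = 1.5000: CF_t = 3.600000, DF = 0.949285, PV = 3.417427
  t = 2.0000: CF_t = 3.600000, DF = 0.932959, PV = 3.358651
  t = 2.5000: CF_t = 3.600000, DF = 0.916913, PV = 3.300885
  t = 3.0000: CF_t = 103.600000, DF = 0.901143, PV = 93.358367
Price P = sum_t PV_t = 110.450646
First compute Macaulay numerator sum_t t * PV_t:
  t * PV_t at t = 0.5000: 1.769042
  t * PV_t at t = 1.0000: 3.477232
  t * PV_t at t = 1.5000: 5.126141
  t * PV_t at t = 2.0000: 6.717301
  t * PV_t at t = 2.5000: 8.252213
  t * PV_t at t = 3.0000: 280.075102
Macaulay duration D = 305.417030 / 110.450646 = 2.765190
Modified duration = D / (1 + y/m) = 2.765190 / (1 + 0.017500) = 2.717632

Answer: Modified duration = 2.7176


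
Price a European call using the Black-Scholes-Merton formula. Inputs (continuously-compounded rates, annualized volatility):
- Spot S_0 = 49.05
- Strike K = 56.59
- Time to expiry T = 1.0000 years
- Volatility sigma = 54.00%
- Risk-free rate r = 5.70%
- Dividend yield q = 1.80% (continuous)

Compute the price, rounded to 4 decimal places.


d1 = (ln(S/K) + (r - q + 0.5*sigma^2) * T) / (sigma * sqrt(T)) = 0.07742203
d2 = d1 - sigma * sqrt(T) = -0.46257797
exp(-rT) = 0.94459407; exp(-qT) = 0.98216103
C = S_0 * exp(-qT) * N(d1) - K * exp(-rT) * N(d2)
N(d1) = 0.53085609; N(d2) = 0.32183345
C = 49.0500 * 0.98216103 * 0.53085609 - 56.5900 * 0.94459407 * 0.32183345 = 8.3705

Answer: Price = 8.3705


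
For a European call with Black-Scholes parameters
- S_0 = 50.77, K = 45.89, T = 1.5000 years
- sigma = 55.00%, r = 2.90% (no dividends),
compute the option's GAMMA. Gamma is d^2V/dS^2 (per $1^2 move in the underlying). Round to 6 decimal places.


Answer: Gamma = 0.010020

Derivation:
d1 = 0.5514074574; d2 = -0.1222022218
phi(d1) = 0.3426781449; exp(-qT) = 1.0000000000; exp(-rT) = 0.9574325541
Gamma = exp(-qT) * phi(d1) / (S * sigma * sqrt(T)) = 1.0000000000 * 0.3426781449 / (50.7700 * 0.5500 * 1.2247448714) = 0.010020


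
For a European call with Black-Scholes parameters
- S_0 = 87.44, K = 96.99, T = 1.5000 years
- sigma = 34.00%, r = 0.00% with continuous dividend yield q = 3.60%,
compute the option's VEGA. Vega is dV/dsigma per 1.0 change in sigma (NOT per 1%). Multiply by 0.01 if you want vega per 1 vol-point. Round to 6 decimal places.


Answer: Vega = 39.894143

Derivation:
d1 = -0.1703957198; d2 = -0.5868089761
phi(d1) = 0.3931925320; exp(-qT) = 0.9474321065; exp(-rT) = 1.0000000000
Vega = S * exp(-qT) * phi(d1) * sqrt(T) = 87.4400 * 0.9474321065 * 0.3931925320 * 1.2247448714 = 39.894143


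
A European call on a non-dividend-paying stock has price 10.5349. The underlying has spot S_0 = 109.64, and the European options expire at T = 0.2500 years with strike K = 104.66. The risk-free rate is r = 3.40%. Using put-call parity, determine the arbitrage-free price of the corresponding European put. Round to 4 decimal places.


Answer: Put price = 4.6691

Derivation:
Put-call parity: C - P = S_0 * exp(-qT) - K * exp(-rT).
S_0 * exp(-qT) = 109.6400 * 1.00000000 = 109.64000000
K * exp(-rT) = 104.6600 * 0.99153602 = 103.77416015
P = C - S*exp(-qT) + K*exp(-rT)
P = 10.5349 - 109.64000000 + 103.77416015 = 4.6691


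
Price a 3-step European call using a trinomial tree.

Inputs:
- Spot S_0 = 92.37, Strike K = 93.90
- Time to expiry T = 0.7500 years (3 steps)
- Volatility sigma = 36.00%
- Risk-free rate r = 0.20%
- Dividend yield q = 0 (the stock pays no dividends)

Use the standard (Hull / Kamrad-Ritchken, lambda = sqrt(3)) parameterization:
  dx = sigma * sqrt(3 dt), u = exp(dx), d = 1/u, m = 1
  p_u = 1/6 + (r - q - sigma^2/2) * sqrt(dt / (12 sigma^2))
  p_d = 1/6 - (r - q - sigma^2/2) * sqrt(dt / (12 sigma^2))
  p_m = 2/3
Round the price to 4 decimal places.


Answer: Price = V(0,0) = 9.9834

Derivation:
dt = T/N = 0.250000; dx = sigma*sqrt(3*dt) = 0.311769
u = exp(dx) = 1.365839; d = 1/u = 0.732151
p_u = 0.141488, p_m = 0.666667, p_d = 0.191846
Discount per step: exp(-r*dt) = 0.999500
Stock lattice S(k, j) with j the centered position index:
  k=0: S(0,+0) = 92.3700
  k=1: S(1,-1) = 67.6287; S(1,+0) = 92.3700; S(1,+1) = 126.1626
  k=2: S(2,-2) = 49.5144; S(2,-1) = 67.6287; S(2,+0) = 92.3700; S(2,+1) = 126.1626; S(2,+2) = 172.3178
  k=3: S(3,-3) = 36.2520; S(3,-2) = 49.5144; S(3,-1) = 67.6287; S(3,+0) = 92.3700; S(3,+1) = 126.1626; S(3,+2) = 172.3178; S(3,+3) = 235.3585
Terminal payoffs V(N, j) = max(S_T - K, 0):
  V(3,-3) = 0.000000; V(3,-2) = 0.000000; V(3,-1) = 0.000000; V(3,+0) = 0.000000; V(3,+1) = 32.262580; V(3,+2) = 78.417816; V(3,+3) = 141.458454
Backward induction: V(k, j) = exp(-r*dt) * [p_u * V(k+1, j+1) + p_m * V(k+1, j) + p_d * V(k+1, j-1)]
  V(2,-2) = exp(-r*dt) * [p_u*0.000000 + p_m*0.000000 + p_d*0.000000] = 0.000000
  V(2,-1) = exp(-r*dt) * [p_u*0.000000 + p_m*0.000000 + p_d*0.000000] = 0.000000
  V(2,+0) = exp(-r*dt) * [p_u*32.262580 + p_m*0.000000 + p_d*0.000000] = 4.562479
  V(2,+1) = exp(-r*dt) * [p_u*78.417816 + p_m*32.262580 + p_d*0.000000] = 32.587252
  V(2,+2) = exp(-r*dt) * [p_u*141.458454 + p_m*78.417816 + p_d*32.262580] = 78.443388
  V(1,-1) = exp(-r*dt) * [p_u*4.562479 + p_m*0.000000 + p_d*0.000000] = 0.645212
  V(1,+0) = exp(-r*dt) * [p_u*32.587252 + p_m*4.562479 + p_d*0.000000] = 7.648525
  V(1,+1) = exp(-r*dt) * [p_u*78.443388 + p_m*32.587252 + p_d*4.562479] = 33.682062
  V(0,+0) = exp(-r*dt) * [p_u*33.682062 + p_m*7.648525 + p_d*0.645212] = 9.983405


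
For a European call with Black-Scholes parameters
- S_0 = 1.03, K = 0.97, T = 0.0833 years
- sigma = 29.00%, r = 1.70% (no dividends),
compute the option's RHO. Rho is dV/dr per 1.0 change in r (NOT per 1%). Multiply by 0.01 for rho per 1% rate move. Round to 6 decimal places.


Answer: Rho = 0.060965

Derivation:
d1 = 0.7758377093; d2 = 0.6921386651
phi(d1) = 0.2952595117; exp(-qT) = 1.0000000000; exp(-rT) = 0.9985849022
N(d2) = 0.7555748739
Rho = K*T*exp(-rT)*N(d2) = 0.9700 * 0.0833 * 0.9985849022 * 0.7555748739 = 0.060965


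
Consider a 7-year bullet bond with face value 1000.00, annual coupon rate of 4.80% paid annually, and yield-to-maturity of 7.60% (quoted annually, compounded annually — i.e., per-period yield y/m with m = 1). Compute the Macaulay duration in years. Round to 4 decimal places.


Answer: Macaulay duration = 6.0214 years

Derivation:
Coupon per period c = face * coupon_rate / m = 48.000000
Periods per year m = 1; per-period yield y/m = 0.076000
Number of cashflows N = 7
Cashflows (t years, CF_t, discount factor 1/(1+y/m)^(m*t), PV):
  t = 1.0000: CF_t = 48.000000, DF = 0.929368, PV = 44.609665
  t = 2.0000: CF_t = 48.000000, DF = 0.863725, PV = 41.458797
  t = 3.0000: CF_t = 48.000000, DF = 0.802718, PV = 38.530480
  t = 4.0000: CF_t = 48.000000, DF = 0.746021, PV = 35.808997
  t = 5.0000: CF_t = 48.000000, DF = 0.693328, PV = 33.279737
  t = 6.0000: CF_t = 48.000000, DF = 0.644357, PV = 30.929123
  t = 7.0000: CF_t = 1048.000000, DF = 0.598845, PV = 627.589087
Price P = sum_t PV_t = 852.205886
Macaulay numerator sum_t t * PV_t:
  t * PV_t at t = 1.0000: 44.609665
  t * PV_t at t = 2.0000: 82.917594
  t * PV_t at t = 3.0000: 115.591441
  t * PV_t at t = 4.0000: 143.235986
  t * PV_t at t = 5.0000: 166.398683
  t * PV_t at t = 6.0000: 185.574740
  t * PV_t at t = 7.0000: 4393.123611
Macaulay duration D = (sum_t t * PV_t) / P = 5131.451720 / 852.205886 = 6.021376


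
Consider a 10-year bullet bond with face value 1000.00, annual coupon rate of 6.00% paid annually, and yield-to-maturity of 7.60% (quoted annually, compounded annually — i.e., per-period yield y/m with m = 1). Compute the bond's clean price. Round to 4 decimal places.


Coupon per period c = face * coupon_rate / m = 60.000000
Periods per year m = 1; per-period yield y/m = 0.076000
Number of cashflows N = 10
Cashflows (t years, CF_t, discount factor 1/(1+y/m)^(m*t), PV):
  t = 1.0000: CF_t = 60.000000, DF = 0.929368, PV = 55.762082
  t = 2.0000: CF_t = 60.000000, DF = 0.863725, PV = 51.823496
  t = 3.0000: CF_t = 60.000000, DF = 0.802718, PV = 48.163100
  t = 4.0000: CF_t = 60.000000, DF = 0.746021, PV = 44.761246
  t = 5.0000: CF_t = 60.000000, DF = 0.693328, PV = 41.599671
  t = 6.0000: CF_t = 60.000000, DF = 0.644357, PV = 38.661404
  t = 7.0000: CF_t = 60.000000, DF = 0.598845, PV = 35.930673
  t = 8.0000: CF_t = 60.000000, DF = 0.556547, PV = 33.392819
  t = 9.0000: CF_t = 60.000000, DF = 0.517237, PV = 31.034218
  t = 10.0000: CF_t = 1060.000000, DF = 0.480704, PV = 509.545713
Price P = sum_t PV_t = 890.674422

Answer: Price = 890.6744


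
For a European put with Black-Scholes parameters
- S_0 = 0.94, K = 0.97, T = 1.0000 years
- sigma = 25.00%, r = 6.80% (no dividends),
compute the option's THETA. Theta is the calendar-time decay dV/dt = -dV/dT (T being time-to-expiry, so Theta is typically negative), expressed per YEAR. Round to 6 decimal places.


d1 = 0.2713352151; d2 = 0.0213352151
phi(d1) = 0.3845236695; exp(-qT) = 1.0000000000; exp(-rT) = 0.9342604736
Theta = -S*exp(-qT)*phi(d1)*sigma/(2*sqrt(T)) + r*K*exp(-rT)*N(-d2) - q*S*exp(-qT)*N(-d1)
N(-d1) = 0.3930666121; N(-d2) = 0.4914891263; sqrt(T) = 1.0000000000
Term 1 = -0.9400 * 1.0000000000 * 0.3845236695 * 0.2500 / (2 * 1.0000000000) = -0.0451815312
Term 2 = 0.0680 * 0.9700 * 0.9342604736 * 0.4914891263 = 0.0302874379
Term 3 = 0 (no dividend yield, q = 0)
Theta = -0.0451815312 + (0.0302874379) + (0.0000000000) = -0.014894

Answer: Theta = -0.014894
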